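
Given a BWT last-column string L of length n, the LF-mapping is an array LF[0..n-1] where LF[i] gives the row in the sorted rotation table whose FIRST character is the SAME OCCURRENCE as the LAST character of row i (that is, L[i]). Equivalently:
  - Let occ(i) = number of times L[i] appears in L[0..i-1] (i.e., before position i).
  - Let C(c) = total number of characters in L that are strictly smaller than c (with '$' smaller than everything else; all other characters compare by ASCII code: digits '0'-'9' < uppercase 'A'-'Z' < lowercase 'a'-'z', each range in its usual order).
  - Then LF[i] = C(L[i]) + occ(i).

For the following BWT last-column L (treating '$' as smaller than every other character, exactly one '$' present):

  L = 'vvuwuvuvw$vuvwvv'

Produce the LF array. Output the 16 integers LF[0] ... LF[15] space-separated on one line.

Char counts: '$':1, 'u':4, 'v':8, 'w':3
C (first-col start): C('$')=0, C('u')=1, C('v')=5, C('w')=13
L[0]='v': occ=0, LF[0]=C('v')+0=5+0=5
L[1]='v': occ=1, LF[1]=C('v')+1=5+1=6
L[2]='u': occ=0, LF[2]=C('u')+0=1+0=1
L[3]='w': occ=0, LF[3]=C('w')+0=13+0=13
L[4]='u': occ=1, LF[4]=C('u')+1=1+1=2
L[5]='v': occ=2, LF[5]=C('v')+2=5+2=7
L[6]='u': occ=2, LF[6]=C('u')+2=1+2=3
L[7]='v': occ=3, LF[7]=C('v')+3=5+3=8
L[8]='w': occ=1, LF[8]=C('w')+1=13+1=14
L[9]='$': occ=0, LF[9]=C('$')+0=0+0=0
L[10]='v': occ=4, LF[10]=C('v')+4=5+4=9
L[11]='u': occ=3, LF[11]=C('u')+3=1+3=4
L[12]='v': occ=5, LF[12]=C('v')+5=5+5=10
L[13]='w': occ=2, LF[13]=C('w')+2=13+2=15
L[14]='v': occ=6, LF[14]=C('v')+6=5+6=11
L[15]='v': occ=7, LF[15]=C('v')+7=5+7=12

Answer: 5 6 1 13 2 7 3 8 14 0 9 4 10 15 11 12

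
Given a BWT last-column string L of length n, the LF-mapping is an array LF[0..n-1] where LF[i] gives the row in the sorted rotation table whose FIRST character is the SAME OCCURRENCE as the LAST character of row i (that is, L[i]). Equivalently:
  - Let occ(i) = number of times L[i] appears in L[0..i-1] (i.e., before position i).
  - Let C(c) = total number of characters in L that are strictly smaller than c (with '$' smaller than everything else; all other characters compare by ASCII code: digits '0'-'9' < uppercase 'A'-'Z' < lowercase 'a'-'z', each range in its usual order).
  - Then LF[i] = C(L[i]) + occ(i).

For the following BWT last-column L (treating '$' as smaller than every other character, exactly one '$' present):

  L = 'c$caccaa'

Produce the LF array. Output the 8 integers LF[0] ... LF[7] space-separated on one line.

Char counts: '$':1, 'a':3, 'c':4
C (first-col start): C('$')=0, C('a')=1, C('c')=4
L[0]='c': occ=0, LF[0]=C('c')+0=4+0=4
L[1]='$': occ=0, LF[1]=C('$')+0=0+0=0
L[2]='c': occ=1, LF[2]=C('c')+1=4+1=5
L[3]='a': occ=0, LF[3]=C('a')+0=1+0=1
L[4]='c': occ=2, LF[4]=C('c')+2=4+2=6
L[5]='c': occ=3, LF[5]=C('c')+3=4+3=7
L[6]='a': occ=1, LF[6]=C('a')+1=1+1=2
L[7]='a': occ=2, LF[7]=C('a')+2=1+2=3

Answer: 4 0 5 1 6 7 2 3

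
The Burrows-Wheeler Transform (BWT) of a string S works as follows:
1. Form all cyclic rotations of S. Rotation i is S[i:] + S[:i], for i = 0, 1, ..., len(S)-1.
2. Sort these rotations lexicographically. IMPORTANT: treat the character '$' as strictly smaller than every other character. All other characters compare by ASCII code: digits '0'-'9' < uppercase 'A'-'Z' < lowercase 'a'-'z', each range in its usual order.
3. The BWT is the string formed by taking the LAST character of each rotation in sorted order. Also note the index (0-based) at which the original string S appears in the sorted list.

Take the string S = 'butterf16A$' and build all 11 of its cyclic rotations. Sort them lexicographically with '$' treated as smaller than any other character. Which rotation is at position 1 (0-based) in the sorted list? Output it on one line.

All 11 rotations (rotation i = S[i:]+S[:i]):
  rot[0] = butterf16A$
  rot[1] = utterf16A$b
  rot[2] = tterf16A$bu
  rot[3] = terf16A$but
  rot[4] = erf16A$butt
  rot[5] = rf16A$butte
  rot[6] = f16A$butter
  rot[7] = 16A$butterf
  rot[8] = 6A$butterf1
  rot[9] = A$butterf16
  rot[10] = $butterf16A
Sorted (with $ < everything):
  sorted[0] = $butterf16A
  sorted[1] = 16A$butterf
  sorted[2] = 6A$butterf1
  sorted[3] = A$butterf16
  sorted[4] = butterf16A$
  sorted[5] = erf16A$butt
  sorted[6] = f16A$butter
  sorted[7] = rf16A$butte
  sorted[8] = terf16A$but
  sorted[9] = tterf16A$bu
  sorted[10] = utterf16A$b
sorted[1] = 16A$butterf

Answer: 16A$butterf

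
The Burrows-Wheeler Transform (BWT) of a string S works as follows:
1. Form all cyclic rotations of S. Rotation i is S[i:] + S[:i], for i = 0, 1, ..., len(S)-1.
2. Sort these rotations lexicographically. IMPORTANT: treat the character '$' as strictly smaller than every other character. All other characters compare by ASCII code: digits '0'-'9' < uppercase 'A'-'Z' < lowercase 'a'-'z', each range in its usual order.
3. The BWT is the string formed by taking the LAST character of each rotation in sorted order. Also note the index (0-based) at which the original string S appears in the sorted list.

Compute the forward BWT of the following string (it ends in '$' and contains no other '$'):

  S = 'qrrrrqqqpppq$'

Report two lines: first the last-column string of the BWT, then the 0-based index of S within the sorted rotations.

Answer: qqpppqqr$rrrq
8

Derivation:
All 13 rotations (rotation i = S[i:]+S[:i]):
  rot[0] = qrrrrqqqpppq$
  rot[1] = rrrrqqqpppq$q
  rot[2] = rrrqqqpppq$qr
  rot[3] = rrqqqpppq$qrr
  rot[4] = rqqqpppq$qrrr
  rot[5] = qqqpppq$qrrrr
  rot[6] = qqpppq$qrrrrq
  rot[7] = qpppq$qrrrrqq
  rot[8] = pppq$qrrrrqqq
  rot[9] = ppq$qrrrrqqqp
  rot[10] = pq$qrrrrqqqpp
  rot[11] = q$qrrrrqqqppp
  rot[12] = $qrrrrqqqpppq
Sorted (with $ < everything):
  sorted[0] = $qrrrrqqqpppq  (last char: 'q')
  sorted[1] = pppq$qrrrrqqq  (last char: 'q')
  sorted[2] = ppq$qrrrrqqqp  (last char: 'p')
  sorted[3] = pq$qrrrrqqqpp  (last char: 'p')
  sorted[4] = q$qrrrrqqqppp  (last char: 'p')
  sorted[5] = qpppq$qrrrrqq  (last char: 'q')
  sorted[6] = qqpppq$qrrrrq  (last char: 'q')
  sorted[7] = qqqpppq$qrrrr  (last char: 'r')
  sorted[8] = qrrrrqqqpppq$  (last char: '$')
  sorted[9] = rqqqpppq$qrrr  (last char: 'r')
  sorted[10] = rrqqqpppq$qrr  (last char: 'r')
  sorted[11] = rrrqqqpppq$qr  (last char: 'r')
  sorted[12] = rrrrqqqpppq$q  (last char: 'q')
Last column: qqpppqqr$rrrq
Original string S is at sorted index 8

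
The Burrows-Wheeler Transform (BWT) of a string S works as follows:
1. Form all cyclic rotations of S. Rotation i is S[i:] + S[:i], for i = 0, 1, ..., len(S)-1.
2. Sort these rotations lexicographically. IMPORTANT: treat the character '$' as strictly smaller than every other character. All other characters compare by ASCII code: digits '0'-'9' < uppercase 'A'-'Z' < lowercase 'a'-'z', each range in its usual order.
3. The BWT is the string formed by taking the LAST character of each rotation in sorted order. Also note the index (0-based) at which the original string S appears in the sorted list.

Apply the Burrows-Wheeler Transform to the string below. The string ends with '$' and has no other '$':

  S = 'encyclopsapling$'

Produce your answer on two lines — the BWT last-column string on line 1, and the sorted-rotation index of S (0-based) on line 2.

All 16 rotations (rotation i = S[i:]+S[:i]):
  rot[0] = encyclopsapling$
  rot[1] = ncyclopsapling$e
  rot[2] = cyclopsapling$en
  rot[3] = yclopsapling$enc
  rot[4] = clopsapling$ency
  rot[5] = lopsapling$encyc
  rot[6] = opsapling$encycl
  rot[7] = psapling$encyclo
  rot[8] = sapling$encyclop
  rot[9] = apling$encyclops
  rot[10] = pling$encyclopsa
  rot[11] = ling$encyclopsap
  rot[12] = ing$encyclopsapl
  rot[13] = ng$encyclopsapli
  rot[14] = g$encyclopsaplin
  rot[15] = $encyclopsapling
Sorted (with $ < everything):
  sorted[0] = $encyclopsapling  (last char: 'g')
  sorted[1] = apling$encyclops  (last char: 's')
  sorted[2] = clopsapling$ency  (last char: 'y')
  sorted[3] = cyclopsapling$en  (last char: 'n')
  sorted[4] = encyclopsapling$  (last char: '$')
  sorted[5] = g$encyclopsaplin  (last char: 'n')
  sorted[6] = ing$encyclopsapl  (last char: 'l')
  sorted[7] = ling$encyclopsap  (last char: 'p')
  sorted[8] = lopsapling$encyc  (last char: 'c')
  sorted[9] = ncyclopsapling$e  (last char: 'e')
  sorted[10] = ng$encyclopsapli  (last char: 'i')
  sorted[11] = opsapling$encycl  (last char: 'l')
  sorted[12] = pling$encyclopsa  (last char: 'a')
  sorted[13] = psapling$encyclo  (last char: 'o')
  sorted[14] = sapling$encyclop  (last char: 'p')
  sorted[15] = yclopsapling$enc  (last char: 'c')
Last column: gsyn$nlpceilaopc
Original string S is at sorted index 4

Answer: gsyn$nlpceilaopc
4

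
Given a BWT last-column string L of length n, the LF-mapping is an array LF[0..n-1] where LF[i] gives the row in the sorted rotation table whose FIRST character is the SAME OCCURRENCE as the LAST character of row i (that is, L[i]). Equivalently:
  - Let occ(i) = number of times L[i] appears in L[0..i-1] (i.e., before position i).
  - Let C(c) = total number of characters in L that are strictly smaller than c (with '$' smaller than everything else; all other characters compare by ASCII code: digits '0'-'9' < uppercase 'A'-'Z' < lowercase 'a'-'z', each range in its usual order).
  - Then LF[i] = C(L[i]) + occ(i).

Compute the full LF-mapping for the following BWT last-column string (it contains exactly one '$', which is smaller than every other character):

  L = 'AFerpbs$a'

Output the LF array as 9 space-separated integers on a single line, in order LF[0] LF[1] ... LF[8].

Answer: 1 2 5 7 6 4 8 0 3

Derivation:
Char counts: '$':1, 'A':1, 'F':1, 'a':1, 'b':1, 'e':1, 'p':1, 'r':1, 's':1
C (first-col start): C('$')=0, C('A')=1, C('F')=2, C('a')=3, C('b')=4, C('e')=5, C('p')=6, C('r')=7, C('s')=8
L[0]='A': occ=0, LF[0]=C('A')+0=1+0=1
L[1]='F': occ=0, LF[1]=C('F')+0=2+0=2
L[2]='e': occ=0, LF[2]=C('e')+0=5+0=5
L[3]='r': occ=0, LF[3]=C('r')+0=7+0=7
L[4]='p': occ=0, LF[4]=C('p')+0=6+0=6
L[5]='b': occ=0, LF[5]=C('b')+0=4+0=4
L[6]='s': occ=0, LF[6]=C('s')+0=8+0=8
L[7]='$': occ=0, LF[7]=C('$')+0=0+0=0
L[8]='a': occ=0, LF[8]=C('a')+0=3+0=3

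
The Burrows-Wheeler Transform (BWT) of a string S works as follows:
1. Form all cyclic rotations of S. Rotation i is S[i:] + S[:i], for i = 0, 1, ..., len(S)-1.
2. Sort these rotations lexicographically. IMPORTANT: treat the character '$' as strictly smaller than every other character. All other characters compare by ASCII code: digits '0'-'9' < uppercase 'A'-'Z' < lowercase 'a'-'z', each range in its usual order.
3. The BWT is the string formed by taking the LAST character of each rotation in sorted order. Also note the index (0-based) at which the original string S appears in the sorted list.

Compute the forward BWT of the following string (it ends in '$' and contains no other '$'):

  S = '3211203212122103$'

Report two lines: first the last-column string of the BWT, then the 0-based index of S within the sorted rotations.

Answer: 312221221233110$0
15

Derivation:
All 17 rotations (rotation i = S[i:]+S[:i]):
  rot[0] = 3211203212122103$
  rot[1] = 211203212122103$3
  rot[2] = 11203212122103$32
  rot[3] = 1203212122103$321
  rot[4] = 203212122103$3211
  rot[5] = 03212122103$32112
  rot[6] = 3212122103$321120
  rot[7] = 212122103$3211203
  rot[8] = 12122103$32112032
  rot[9] = 2122103$321120321
  rot[10] = 122103$3211203212
  rot[11] = 22103$32112032121
  rot[12] = 2103$321120321212
  rot[13] = 103$3211203212122
  rot[14] = 03$32112032121221
  rot[15] = 3$321120321212210
  rot[16] = $3211203212122103
Sorted (with $ < everything):
  sorted[0] = $3211203212122103  (last char: '3')
  sorted[1] = 03$32112032121221  (last char: '1')
  sorted[2] = 03212122103$32112  (last char: '2')
  sorted[3] = 103$3211203212122  (last char: '2')
  sorted[4] = 11203212122103$32  (last char: '2')
  sorted[5] = 1203212122103$321  (last char: '1')
  sorted[6] = 12122103$32112032  (last char: '2')
  sorted[7] = 122103$3211203212  (last char: '2')
  sorted[8] = 203212122103$3211  (last char: '1')
  sorted[9] = 2103$321120321212  (last char: '2')
  sorted[10] = 211203212122103$3  (last char: '3')
  sorted[11] = 212122103$3211203  (last char: '3')
  sorted[12] = 2122103$321120321  (last char: '1')
  sorted[13] = 22103$32112032121  (last char: '1')
  sorted[14] = 3$321120321212210  (last char: '0')
  sorted[15] = 3211203212122103$  (last char: '$')
  sorted[16] = 3212122103$321120  (last char: '0')
Last column: 312221221233110$0
Original string S is at sorted index 15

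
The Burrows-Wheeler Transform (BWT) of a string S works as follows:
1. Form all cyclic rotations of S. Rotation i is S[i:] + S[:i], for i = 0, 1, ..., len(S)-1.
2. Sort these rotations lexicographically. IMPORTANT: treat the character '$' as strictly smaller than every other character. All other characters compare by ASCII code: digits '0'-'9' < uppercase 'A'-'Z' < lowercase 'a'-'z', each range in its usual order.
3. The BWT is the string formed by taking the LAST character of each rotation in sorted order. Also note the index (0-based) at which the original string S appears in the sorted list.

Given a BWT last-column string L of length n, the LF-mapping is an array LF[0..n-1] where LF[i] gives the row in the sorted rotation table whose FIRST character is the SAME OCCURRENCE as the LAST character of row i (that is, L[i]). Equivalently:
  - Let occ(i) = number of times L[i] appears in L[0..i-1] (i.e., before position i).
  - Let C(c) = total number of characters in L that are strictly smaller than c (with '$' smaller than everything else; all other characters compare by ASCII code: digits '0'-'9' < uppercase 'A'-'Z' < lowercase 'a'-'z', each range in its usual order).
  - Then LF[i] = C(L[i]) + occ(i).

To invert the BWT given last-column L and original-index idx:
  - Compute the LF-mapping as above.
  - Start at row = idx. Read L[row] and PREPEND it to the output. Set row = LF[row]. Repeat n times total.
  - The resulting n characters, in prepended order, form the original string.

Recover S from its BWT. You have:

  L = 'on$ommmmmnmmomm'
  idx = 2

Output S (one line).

Answer: mmmommnmmmnmoo$

Derivation:
LF mapping: 12 10 0 13 1 2 3 4 5 11 6 7 14 8 9
Walk LF starting at row 2, prepending L[row]:
  step 1: row=2, L[2]='$', prepend. Next row=LF[2]=0
  step 2: row=0, L[0]='o', prepend. Next row=LF[0]=12
  step 3: row=12, L[12]='o', prepend. Next row=LF[12]=14
  step 4: row=14, L[14]='m', prepend. Next row=LF[14]=9
  step 5: row=9, L[9]='n', prepend. Next row=LF[9]=11
  step 6: row=11, L[11]='m', prepend. Next row=LF[11]=7
  step 7: row=7, L[7]='m', prepend. Next row=LF[7]=4
  step 8: row=4, L[4]='m', prepend. Next row=LF[4]=1
  step 9: row=1, L[1]='n', prepend. Next row=LF[1]=10
  step 10: row=10, L[10]='m', prepend. Next row=LF[10]=6
  step 11: row=6, L[6]='m', prepend. Next row=LF[6]=3
  step 12: row=3, L[3]='o', prepend. Next row=LF[3]=13
  step 13: row=13, L[13]='m', prepend. Next row=LF[13]=8
  step 14: row=8, L[8]='m', prepend. Next row=LF[8]=5
  step 15: row=5, L[5]='m', prepend. Next row=LF[5]=2
Reversed output: mmmommnmmmnmoo$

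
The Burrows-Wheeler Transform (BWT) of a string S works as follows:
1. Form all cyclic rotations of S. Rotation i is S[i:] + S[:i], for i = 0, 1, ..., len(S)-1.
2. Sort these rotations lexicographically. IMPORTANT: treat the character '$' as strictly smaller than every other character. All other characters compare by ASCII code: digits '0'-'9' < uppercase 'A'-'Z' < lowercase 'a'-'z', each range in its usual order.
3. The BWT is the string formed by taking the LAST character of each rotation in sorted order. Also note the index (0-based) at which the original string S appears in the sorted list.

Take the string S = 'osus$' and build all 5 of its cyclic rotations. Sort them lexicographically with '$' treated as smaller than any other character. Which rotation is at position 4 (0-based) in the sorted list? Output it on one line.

All 5 rotations (rotation i = S[i:]+S[:i]):
  rot[0] = osus$
  rot[1] = sus$o
  rot[2] = us$os
  rot[3] = s$osu
  rot[4] = $osus
Sorted (with $ < everything):
  sorted[0] = $osus
  sorted[1] = osus$
  sorted[2] = s$osu
  sorted[3] = sus$o
  sorted[4] = us$os
sorted[4] = us$os

Answer: us$os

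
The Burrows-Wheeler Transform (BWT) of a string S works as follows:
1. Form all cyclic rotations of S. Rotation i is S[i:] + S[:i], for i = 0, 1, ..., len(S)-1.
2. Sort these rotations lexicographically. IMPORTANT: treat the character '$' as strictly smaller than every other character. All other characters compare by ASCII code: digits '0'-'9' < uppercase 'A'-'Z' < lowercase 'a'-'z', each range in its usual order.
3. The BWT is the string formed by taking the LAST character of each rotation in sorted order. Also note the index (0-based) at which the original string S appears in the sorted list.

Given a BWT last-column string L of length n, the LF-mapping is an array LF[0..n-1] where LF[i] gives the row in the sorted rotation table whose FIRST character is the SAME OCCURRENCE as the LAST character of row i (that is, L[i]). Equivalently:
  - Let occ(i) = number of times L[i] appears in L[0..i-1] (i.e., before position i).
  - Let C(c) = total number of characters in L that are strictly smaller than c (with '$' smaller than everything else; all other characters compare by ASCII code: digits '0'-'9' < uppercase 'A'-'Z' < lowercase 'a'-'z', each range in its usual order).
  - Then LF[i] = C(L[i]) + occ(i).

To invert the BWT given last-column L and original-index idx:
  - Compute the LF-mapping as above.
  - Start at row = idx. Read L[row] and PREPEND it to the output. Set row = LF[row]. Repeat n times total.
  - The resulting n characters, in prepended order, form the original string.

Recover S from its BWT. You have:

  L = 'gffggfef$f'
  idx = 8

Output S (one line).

LF mapping: 7 2 3 8 9 4 1 5 0 6
Walk LF starting at row 8, prepending L[row]:
  step 1: row=8, L[8]='$', prepend. Next row=LF[8]=0
  step 2: row=0, L[0]='g', prepend. Next row=LF[0]=7
  step 3: row=7, L[7]='f', prepend. Next row=LF[7]=5
  step 4: row=5, L[5]='f', prepend. Next row=LF[5]=4
  step 5: row=4, L[4]='g', prepend. Next row=LF[4]=9
  step 6: row=9, L[9]='f', prepend. Next row=LF[9]=6
  step 7: row=6, L[6]='e', prepend. Next row=LF[6]=1
  step 8: row=1, L[1]='f', prepend. Next row=LF[1]=2
  step 9: row=2, L[2]='f', prepend. Next row=LF[2]=3
  step 10: row=3, L[3]='g', prepend. Next row=LF[3]=8
Reversed output: gffefgffg$

Answer: gffefgffg$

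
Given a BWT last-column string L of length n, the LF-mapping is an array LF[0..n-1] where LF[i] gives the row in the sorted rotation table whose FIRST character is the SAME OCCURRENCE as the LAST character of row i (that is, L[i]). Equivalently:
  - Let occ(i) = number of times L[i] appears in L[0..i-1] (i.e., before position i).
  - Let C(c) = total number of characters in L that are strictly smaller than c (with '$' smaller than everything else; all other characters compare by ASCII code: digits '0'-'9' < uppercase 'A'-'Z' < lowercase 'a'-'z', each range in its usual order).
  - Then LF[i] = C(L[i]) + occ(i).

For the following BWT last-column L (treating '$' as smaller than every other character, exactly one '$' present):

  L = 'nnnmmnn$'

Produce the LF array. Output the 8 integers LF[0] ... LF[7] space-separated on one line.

Answer: 3 4 5 1 2 6 7 0

Derivation:
Char counts: '$':1, 'm':2, 'n':5
C (first-col start): C('$')=0, C('m')=1, C('n')=3
L[0]='n': occ=0, LF[0]=C('n')+0=3+0=3
L[1]='n': occ=1, LF[1]=C('n')+1=3+1=4
L[2]='n': occ=2, LF[2]=C('n')+2=3+2=5
L[3]='m': occ=0, LF[3]=C('m')+0=1+0=1
L[4]='m': occ=1, LF[4]=C('m')+1=1+1=2
L[5]='n': occ=3, LF[5]=C('n')+3=3+3=6
L[6]='n': occ=4, LF[6]=C('n')+4=3+4=7
L[7]='$': occ=0, LF[7]=C('$')+0=0+0=0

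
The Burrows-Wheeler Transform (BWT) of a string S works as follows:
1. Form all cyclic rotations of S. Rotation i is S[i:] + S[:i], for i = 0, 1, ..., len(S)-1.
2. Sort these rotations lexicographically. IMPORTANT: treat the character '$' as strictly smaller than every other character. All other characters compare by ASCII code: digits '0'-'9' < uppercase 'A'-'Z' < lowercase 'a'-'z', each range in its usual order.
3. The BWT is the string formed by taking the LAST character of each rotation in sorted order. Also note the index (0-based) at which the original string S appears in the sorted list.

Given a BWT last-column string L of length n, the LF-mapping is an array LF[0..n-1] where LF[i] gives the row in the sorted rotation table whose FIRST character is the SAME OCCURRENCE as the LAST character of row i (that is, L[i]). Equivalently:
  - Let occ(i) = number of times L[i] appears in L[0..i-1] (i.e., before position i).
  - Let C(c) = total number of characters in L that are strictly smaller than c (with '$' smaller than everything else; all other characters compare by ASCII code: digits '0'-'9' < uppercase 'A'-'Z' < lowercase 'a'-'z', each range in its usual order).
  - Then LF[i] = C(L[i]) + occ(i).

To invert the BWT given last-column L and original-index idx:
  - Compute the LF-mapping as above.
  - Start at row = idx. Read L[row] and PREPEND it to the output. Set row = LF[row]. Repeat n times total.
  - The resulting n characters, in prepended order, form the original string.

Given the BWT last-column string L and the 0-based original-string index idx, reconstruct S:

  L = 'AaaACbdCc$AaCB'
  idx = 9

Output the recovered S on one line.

Answer: aAAabCBdCCcaA$

Derivation:
LF mapping: 1 8 9 2 5 11 13 6 12 0 3 10 7 4
Walk LF starting at row 9, prepending L[row]:
  step 1: row=9, L[9]='$', prepend. Next row=LF[9]=0
  step 2: row=0, L[0]='A', prepend. Next row=LF[0]=1
  step 3: row=1, L[1]='a', prepend. Next row=LF[1]=8
  step 4: row=8, L[8]='c', prepend. Next row=LF[8]=12
  step 5: row=12, L[12]='C', prepend. Next row=LF[12]=7
  step 6: row=7, L[7]='C', prepend. Next row=LF[7]=6
  step 7: row=6, L[6]='d', prepend. Next row=LF[6]=13
  step 8: row=13, L[13]='B', prepend. Next row=LF[13]=4
  step 9: row=4, L[4]='C', prepend. Next row=LF[4]=5
  step 10: row=5, L[5]='b', prepend. Next row=LF[5]=11
  step 11: row=11, L[11]='a', prepend. Next row=LF[11]=10
  step 12: row=10, L[10]='A', prepend. Next row=LF[10]=3
  step 13: row=3, L[3]='A', prepend. Next row=LF[3]=2
  step 14: row=2, L[2]='a', prepend. Next row=LF[2]=9
Reversed output: aAAabCBdCCcaA$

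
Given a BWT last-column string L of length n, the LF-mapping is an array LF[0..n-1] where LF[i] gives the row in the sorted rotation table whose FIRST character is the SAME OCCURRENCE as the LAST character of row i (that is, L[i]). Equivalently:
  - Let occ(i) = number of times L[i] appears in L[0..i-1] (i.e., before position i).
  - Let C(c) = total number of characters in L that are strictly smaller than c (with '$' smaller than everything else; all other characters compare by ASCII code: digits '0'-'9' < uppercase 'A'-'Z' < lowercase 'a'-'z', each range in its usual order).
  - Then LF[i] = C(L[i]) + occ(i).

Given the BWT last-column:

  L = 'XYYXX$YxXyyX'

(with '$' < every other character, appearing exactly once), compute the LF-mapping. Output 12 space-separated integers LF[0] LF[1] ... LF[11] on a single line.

Char counts: '$':1, 'X':5, 'Y':3, 'x':1, 'y':2
C (first-col start): C('$')=0, C('X')=1, C('Y')=6, C('x')=9, C('y')=10
L[0]='X': occ=0, LF[0]=C('X')+0=1+0=1
L[1]='Y': occ=0, LF[1]=C('Y')+0=6+0=6
L[2]='Y': occ=1, LF[2]=C('Y')+1=6+1=7
L[3]='X': occ=1, LF[3]=C('X')+1=1+1=2
L[4]='X': occ=2, LF[4]=C('X')+2=1+2=3
L[5]='$': occ=0, LF[5]=C('$')+0=0+0=0
L[6]='Y': occ=2, LF[6]=C('Y')+2=6+2=8
L[7]='x': occ=0, LF[7]=C('x')+0=9+0=9
L[8]='X': occ=3, LF[8]=C('X')+3=1+3=4
L[9]='y': occ=0, LF[9]=C('y')+0=10+0=10
L[10]='y': occ=1, LF[10]=C('y')+1=10+1=11
L[11]='X': occ=4, LF[11]=C('X')+4=1+4=5

Answer: 1 6 7 2 3 0 8 9 4 10 11 5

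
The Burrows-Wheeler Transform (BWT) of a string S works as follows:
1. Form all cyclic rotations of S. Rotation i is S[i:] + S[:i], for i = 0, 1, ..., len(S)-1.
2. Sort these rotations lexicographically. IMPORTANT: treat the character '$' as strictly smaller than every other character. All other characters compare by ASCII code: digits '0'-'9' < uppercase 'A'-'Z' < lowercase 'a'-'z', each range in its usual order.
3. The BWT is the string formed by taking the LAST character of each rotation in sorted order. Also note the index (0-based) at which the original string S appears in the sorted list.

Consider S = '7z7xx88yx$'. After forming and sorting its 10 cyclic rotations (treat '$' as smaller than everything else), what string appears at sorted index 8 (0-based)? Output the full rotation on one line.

All 10 rotations (rotation i = S[i:]+S[:i]):
  rot[0] = 7z7xx88yx$
  rot[1] = z7xx88yx$7
  rot[2] = 7xx88yx$7z
  rot[3] = xx88yx$7z7
  rot[4] = x88yx$7z7x
  rot[5] = 88yx$7z7xx
  rot[6] = 8yx$7z7xx8
  rot[7] = yx$7z7xx88
  rot[8] = x$7z7xx88y
  rot[9] = $7z7xx88yx
Sorted (with $ < everything):
  sorted[0] = $7z7xx88yx
  sorted[1] = 7xx88yx$7z
  sorted[2] = 7z7xx88yx$
  sorted[3] = 88yx$7z7xx
  sorted[4] = 8yx$7z7xx8
  sorted[5] = x$7z7xx88y
  sorted[6] = x88yx$7z7x
  sorted[7] = xx88yx$7z7
  sorted[8] = yx$7z7xx88
  sorted[9] = z7xx88yx$7
sorted[8] = yx$7z7xx88

Answer: yx$7z7xx88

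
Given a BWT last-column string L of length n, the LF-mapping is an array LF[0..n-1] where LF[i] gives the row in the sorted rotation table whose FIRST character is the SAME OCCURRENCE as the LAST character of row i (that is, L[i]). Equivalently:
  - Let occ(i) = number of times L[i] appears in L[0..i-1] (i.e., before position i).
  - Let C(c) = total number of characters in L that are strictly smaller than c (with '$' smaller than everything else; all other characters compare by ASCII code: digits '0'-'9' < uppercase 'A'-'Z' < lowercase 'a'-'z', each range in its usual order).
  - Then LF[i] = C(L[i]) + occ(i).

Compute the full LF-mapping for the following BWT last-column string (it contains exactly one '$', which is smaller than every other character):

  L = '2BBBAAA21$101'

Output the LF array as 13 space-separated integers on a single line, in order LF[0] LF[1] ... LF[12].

Answer: 5 10 11 12 7 8 9 6 2 0 3 1 4

Derivation:
Char counts: '$':1, '0':1, '1':3, '2':2, 'A':3, 'B':3
C (first-col start): C('$')=0, C('0')=1, C('1')=2, C('2')=5, C('A')=7, C('B')=10
L[0]='2': occ=0, LF[0]=C('2')+0=5+0=5
L[1]='B': occ=0, LF[1]=C('B')+0=10+0=10
L[2]='B': occ=1, LF[2]=C('B')+1=10+1=11
L[3]='B': occ=2, LF[3]=C('B')+2=10+2=12
L[4]='A': occ=0, LF[4]=C('A')+0=7+0=7
L[5]='A': occ=1, LF[5]=C('A')+1=7+1=8
L[6]='A': occ=2, LF[6]=C('A')+2=7+2=9
L[7]='2': occ=1, LF[7]=C('2')+1=5+1=6
L[8]='1': occ=0, LF[8]=C('1')+0=2+0=2
L[9]='$': occ=0, LF[9]=C('$')+0=0+0=0
L[10]='1': occ=1, LF[10]=C('1')+1=2+1=3
L[11]='0': occ=0, LF[11]=C('0')+0=1+0=1
L[12]='1': occ=2, LF[12]=C('1')+2=2+2=4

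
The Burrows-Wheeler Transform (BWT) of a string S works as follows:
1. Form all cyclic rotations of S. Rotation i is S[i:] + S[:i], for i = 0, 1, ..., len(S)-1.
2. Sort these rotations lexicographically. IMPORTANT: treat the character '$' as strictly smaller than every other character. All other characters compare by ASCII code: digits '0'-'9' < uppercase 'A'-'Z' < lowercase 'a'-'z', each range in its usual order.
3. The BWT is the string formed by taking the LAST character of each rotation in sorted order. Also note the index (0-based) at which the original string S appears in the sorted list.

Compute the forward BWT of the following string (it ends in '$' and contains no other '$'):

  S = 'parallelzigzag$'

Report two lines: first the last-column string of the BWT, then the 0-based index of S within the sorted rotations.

All 15 rotations (rotation i = S[i:]+S[:i]):
  rot[0] = parallelzigzag$
  rot[1] = arallelzigzag$p
  rot[2] = rallelzigzag$pa
  rot[3] = allelzigzag$par
  rot[4] = llelzigzag$para
  rot[5] = lelzigzag$paral
  rot[6] = elzigzag$parall
  rot[7] = lzigzag$paralle
  rot[8] = zigzag$parallel
  rot[9] = igzag$parallelz
  rot[10] = gzag$parallelzi
  rot[11] = zag$parallelzig
  rot[12] = ag$parallelzigz
  rot[13] = g$parallelzigza
  rot[14] = $parallelzigzag
Sorted (with $ < everything):
  sorted[0] = $parallelzigzag  (last char: 'g')
  sorted[1] = ag$parallelzigz  (last char: 'z')
  sorted[2] = allelzigzag$par  (last char: 'r')
  sorted[3] = arallelzigzag$p  (last char: 'p')
  sorted[4] = elzigzag$parall  (last char: 'l')
  sorted[5] = g$parallelzigza  (last char: 'a')
  sorted[6] = gzag$parallelzi  (last char: 'i')
  sorted[7] = igzag$parallelz  (last char: 'z')
  sorted[8] = lelzigzag$paral  (last char: 'l')
  sorted[9] = llelzigzag$para  (last char: 'a')
  sorted[10] = lzigzag$paralle  (last char: 'e')
  sorted[11] = parallelzigzag$  (last char: '$')
  sorted[12] = rallelzigzag$pa  (last char: 'a')
  sorted[13] = zag$parallelzig  (last char: 'g')
  sorted[14] = zigzag$parallel  (last char: 'l')
Last column: gzrplaizlae$agl
Original string S is at sorted index 11

Answer: gzrplaizlae$agl
11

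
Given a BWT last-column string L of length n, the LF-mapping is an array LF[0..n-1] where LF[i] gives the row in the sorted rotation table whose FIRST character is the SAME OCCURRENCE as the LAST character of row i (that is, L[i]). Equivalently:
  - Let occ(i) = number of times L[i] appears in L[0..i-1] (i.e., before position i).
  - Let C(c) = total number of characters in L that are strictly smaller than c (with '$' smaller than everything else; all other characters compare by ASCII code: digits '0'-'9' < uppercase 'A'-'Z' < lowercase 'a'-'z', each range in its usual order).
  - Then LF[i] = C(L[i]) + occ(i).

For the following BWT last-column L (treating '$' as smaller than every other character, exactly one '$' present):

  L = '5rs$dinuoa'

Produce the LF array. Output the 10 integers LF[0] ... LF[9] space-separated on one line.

Answer: 1 7 8 0 3 4 5 9 6 2

Derivation:
Char counts: '$':1, '5':1, 'a':1, 'd':1, 'i':1, 'n':1, 'o':1, 'r':1, 's':1, 'u':1
C (first-col start): C('$')=0, C('5')=1, C('a')=2, C('d')=3, C('i')=4, C('n')=5, C('o')=6, C('r')=7, C('s')=8, C('u')=9
L[0]='5': occ=0, LF[0]=C('5')+0=1+0=1
L[1]='r': occ=0, LF[1]=C('r')+0=7+0=7
L[2]='s': occ=0, LF[2]=C('s')+0=8+0=8
L[3]='$': occ=0, LF[3]=C('$')+0=0+0=0
L[4]='d': occ=0, LF[4]=C('d')+0=3+0=3
L[5]='i': occ=0, LF[5]=C('i')+0=4+0=4
L[6]='n': occ=0, LF[6]=C('n')+0=5+0=5
L[7]='u': occ=0, LF[7]=C('u')+0=9+0=9
L[8]='o': occ=0, LF[8]=C('o')+0=6+0=6
L[9]='a': occ=0, LF[9]=C('a')+0=2+0=2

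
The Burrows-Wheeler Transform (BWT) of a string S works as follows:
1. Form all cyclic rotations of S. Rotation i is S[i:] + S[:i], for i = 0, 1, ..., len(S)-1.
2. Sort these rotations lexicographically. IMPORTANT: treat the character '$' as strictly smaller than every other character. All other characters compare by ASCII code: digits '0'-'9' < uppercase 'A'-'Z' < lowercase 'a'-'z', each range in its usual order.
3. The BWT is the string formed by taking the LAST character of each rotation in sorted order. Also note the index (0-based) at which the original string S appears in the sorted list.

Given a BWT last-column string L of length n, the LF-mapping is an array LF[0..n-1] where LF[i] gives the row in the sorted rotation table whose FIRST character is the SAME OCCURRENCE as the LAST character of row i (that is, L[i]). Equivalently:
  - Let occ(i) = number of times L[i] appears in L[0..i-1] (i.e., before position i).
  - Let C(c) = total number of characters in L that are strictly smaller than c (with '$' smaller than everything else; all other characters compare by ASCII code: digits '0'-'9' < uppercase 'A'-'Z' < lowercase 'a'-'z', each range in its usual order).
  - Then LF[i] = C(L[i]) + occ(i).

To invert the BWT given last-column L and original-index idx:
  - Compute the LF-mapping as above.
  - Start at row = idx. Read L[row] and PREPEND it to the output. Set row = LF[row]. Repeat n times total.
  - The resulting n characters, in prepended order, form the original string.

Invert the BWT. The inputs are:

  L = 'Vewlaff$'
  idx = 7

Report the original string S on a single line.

Answer: waffleV$

Derivation:
LF mapping: 1 3 7 6 2 4 5 0
Walk LF starting at row 7, prepending L[row]:
  step 1: row=7, L[7]='$', prepend. Next row=LF[7]=0
  step 2: row=0, L[0]='V', prepend. Next row=LF[0]=1
  step 3: row=1, L[1]='e', prepend. Next row=LF[1]=3
  step 4: row=3, L[3]='l', prepend. Next row=LF[3]=6
  step 5: row=6, L[6]='f', prepend. Next row=LF[6]=5
  step 6: row=5, L[5]='f', prepend. Next row=LF[5]=4
  step 7: row=4, L[4]='a', prepend. Next row=LF[4]=2
  step 8: row=2, L[2]='w', prepend. Next row=LF[2]=7
Reversed output: waffleV$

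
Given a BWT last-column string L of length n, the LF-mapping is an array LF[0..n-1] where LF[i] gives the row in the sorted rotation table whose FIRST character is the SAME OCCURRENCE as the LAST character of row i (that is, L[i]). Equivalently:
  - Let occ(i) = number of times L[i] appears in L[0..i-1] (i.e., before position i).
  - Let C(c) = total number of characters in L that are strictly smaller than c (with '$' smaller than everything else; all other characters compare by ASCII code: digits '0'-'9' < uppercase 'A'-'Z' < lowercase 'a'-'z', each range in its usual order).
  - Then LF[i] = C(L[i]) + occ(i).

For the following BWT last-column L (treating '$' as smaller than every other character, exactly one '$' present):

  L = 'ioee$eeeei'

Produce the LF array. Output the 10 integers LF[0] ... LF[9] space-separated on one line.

Char counts: '$':1, 'e':6, 'i':2, 'o':1
C (first-col start): C('$')=0, C('e')=1, C('i')=7, C('o')=9
L[0]='i': occ=0, LF[0]=C('i')+0=7+0=7
L[1]='o': occ=0, LF[1]=C('o')+0=9+0=9
L[2]='e': occ=0, LF[2]=C('e')+0=1+0=1
L[3]='e': occ=1, LF[3]=C('e')+1=1+1=2
L[4]='$': occ=0, LF[4]=C('$')+0=0+0=0
L[5]='e': occ=2, LF[5]=C('e')+2=1+2=3
L[6]='e': occ=3, LF[6]=C('e')+3=1+3=4
L[7]='e': occ=4, LF[7]=C('e')+4=1+4=5
L[8]='e': occ=5, LF[8]=C('e')+5=1+5=6
L[9]='i': occ=1, LF[9]=C('i')+1=7+1=8

Answer: 7 9 1 2 0 3 4 5 6 8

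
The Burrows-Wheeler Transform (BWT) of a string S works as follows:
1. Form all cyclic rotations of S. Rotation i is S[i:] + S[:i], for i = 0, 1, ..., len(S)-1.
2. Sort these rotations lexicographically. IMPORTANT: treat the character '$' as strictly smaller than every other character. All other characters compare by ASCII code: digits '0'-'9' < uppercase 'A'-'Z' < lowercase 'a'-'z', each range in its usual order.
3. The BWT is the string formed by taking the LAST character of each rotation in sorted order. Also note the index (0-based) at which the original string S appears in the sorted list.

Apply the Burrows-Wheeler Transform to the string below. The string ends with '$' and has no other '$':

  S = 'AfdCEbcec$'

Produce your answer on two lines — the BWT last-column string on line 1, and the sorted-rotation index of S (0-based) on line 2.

Answer: c$dCEebfcA
1

Derivation:
All 10 rotations (rotation i = S[i:]+S[:i]):
  rot[0] = AfdCEbcec$
  rot[1] = fdCEbcec$A
  rot[2] = dCEbcec$Af
  rot[3] = CEbcec$Afd
  rot[4] = Ebcec$AfdC
  rot[5] = bcec$AfdCE
  rot[6] = cec$AfdCEb
  rot[7] = ec$AfdCEbc
  rot[8] = c$AfdCEbce
  rot[9] = $AfdCEbcec
Sorted (with $ < everything):
  sorted[0] = $AfdCEbcec  (last char: 'c')
  sorted[1] = AfdCEbcec$  (last char: '$')
  sorted[2] = CEbcec$Afd  (last char: 'd')
  sorted[3] = Ebcec$AfdC  (last char: 'C')
  sorted[4] = bcec$AfdCE  (last char: 'E')
  sorted[5] = c$AfdCEbce  (last char: 'e')
  sorted[6] = cec$AfdCEb  (last char: 'b')
  sorted[7] = dCEbcec$Af  (last char: 'f')
  sorted[8] = ec$AfdCEbc  (last char: 'c')
  sorted[9] = fdCEbcec$A  (last char: 'A')
Last column: c$dCEebfcA
Original string S is at sorted index 1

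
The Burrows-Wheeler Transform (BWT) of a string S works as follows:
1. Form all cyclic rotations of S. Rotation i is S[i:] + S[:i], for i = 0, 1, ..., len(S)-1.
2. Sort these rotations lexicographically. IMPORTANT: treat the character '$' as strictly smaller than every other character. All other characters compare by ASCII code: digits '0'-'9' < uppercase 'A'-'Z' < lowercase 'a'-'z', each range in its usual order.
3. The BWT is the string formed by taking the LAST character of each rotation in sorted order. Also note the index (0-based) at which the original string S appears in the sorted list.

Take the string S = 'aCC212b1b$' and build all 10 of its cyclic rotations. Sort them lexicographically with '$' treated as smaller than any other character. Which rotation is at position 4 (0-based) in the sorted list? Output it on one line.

Answer: 2b1b$aCC21

Derivation:
All 10 rotations (rotation i = S[i:]+S[:i]):
  rot[0] = aCC212b1b$
  rot[1] = CC212b1b$a
  rot[2] = C212b1b$aC
  rot[3] = 212b1b$aCC
  rot[4] = 12b1b$aCC2
  rot[5] = 2b1b$aCC21
  rot[6] = b1b$aCC212
  rot[7] = 1b$aCC212b
  rot[8] = b$aCC212b1
  rot[9] = $aCC212b1b
Sorted (with $ < everything):
  sorted[0] = $aCC212b1b
  sorted[1] = 12b1b$aCC2
  sorted[2] = 1b$aCC212b
  sorted[3] = 212b1b$aCC
  sorted[4] = 2b1b$aCC21
  sorted[5] = C212b1b$aC
  sorted[6] = CC212b1b$a
  sorted[7] = aCC212b1b$
  sorted[8] = b$aCC212b1
  sorted[9] = b1b$aCC212
sorted[4] = 2b1b$aCC21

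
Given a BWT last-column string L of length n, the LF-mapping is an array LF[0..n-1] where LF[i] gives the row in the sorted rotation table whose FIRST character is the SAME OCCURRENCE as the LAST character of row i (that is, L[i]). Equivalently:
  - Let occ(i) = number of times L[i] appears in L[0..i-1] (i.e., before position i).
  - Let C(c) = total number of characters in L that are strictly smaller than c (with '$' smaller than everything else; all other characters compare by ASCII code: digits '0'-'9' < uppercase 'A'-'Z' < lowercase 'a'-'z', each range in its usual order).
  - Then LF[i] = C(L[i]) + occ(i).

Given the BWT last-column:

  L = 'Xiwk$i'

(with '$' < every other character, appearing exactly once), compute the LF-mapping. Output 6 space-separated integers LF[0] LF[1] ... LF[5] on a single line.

Answer: 1 2 5 4 0 3

Derivation:
Char counts: '$':1, 'X':1, 'i':2, 'k':1, 'w':1
C (first-col start): C('$')=0, C('X')=1, C('i')=2, C('k')=4, C('w')=5
L[0]='X': occ=0, LF[0]=C('X')+0=1+0=1
L[1]='i': occ=0, LF[1]=C('i')+0=2+0=2
L[2]='w': occ=0, LF[2]=C('w')+0=5+0=5
L[3]='k': occ=0, LF[3]=C('k')+0=4+0=4
L[4]='$': occ=0, LF[4]=C('$')+0=0+0=0
L[5]='i': occ=1, LF[5]=C('i')+1=2+1=3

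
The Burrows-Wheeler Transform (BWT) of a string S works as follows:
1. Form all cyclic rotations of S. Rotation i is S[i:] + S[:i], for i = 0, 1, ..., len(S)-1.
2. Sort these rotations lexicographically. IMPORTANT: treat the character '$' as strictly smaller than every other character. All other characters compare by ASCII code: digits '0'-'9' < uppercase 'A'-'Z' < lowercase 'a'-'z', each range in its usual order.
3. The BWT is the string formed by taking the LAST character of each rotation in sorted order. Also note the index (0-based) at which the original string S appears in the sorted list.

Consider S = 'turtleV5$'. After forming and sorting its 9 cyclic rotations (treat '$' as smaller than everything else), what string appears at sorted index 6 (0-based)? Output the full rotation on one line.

Answer: tleV5$tur

Derivation:
All 9 rotations (rotation i = S[i:]+S[:i]):
  rot[0] = turtleV5$
  rot[1] = urtleV5$t
  rot[2] = rtleV5$tu
  rot[3] = tleV5$tur
  rot[4] = leV5$turt
  rot[5] = eV5$turtl
  rot[6] = V5$turtle
  rot[7] = 5$turtleV
  rot[8] = $turtleV5
Sorted (with $ < everything):
  sorted[0] = $turtleV5
  sorted[1] = 5$turtleV
  sorted[2] = V5$turtle
  sorted[3] = eV5$turtl
  sorted[4] = leV5$turt
  sorted[5] = rtleV5$tu
  sorted[6] = tleV5$tur
  sorted[7] = turtleV5$
  sorted[8] = urtleV5$t
sorted[6] = tleV5$tur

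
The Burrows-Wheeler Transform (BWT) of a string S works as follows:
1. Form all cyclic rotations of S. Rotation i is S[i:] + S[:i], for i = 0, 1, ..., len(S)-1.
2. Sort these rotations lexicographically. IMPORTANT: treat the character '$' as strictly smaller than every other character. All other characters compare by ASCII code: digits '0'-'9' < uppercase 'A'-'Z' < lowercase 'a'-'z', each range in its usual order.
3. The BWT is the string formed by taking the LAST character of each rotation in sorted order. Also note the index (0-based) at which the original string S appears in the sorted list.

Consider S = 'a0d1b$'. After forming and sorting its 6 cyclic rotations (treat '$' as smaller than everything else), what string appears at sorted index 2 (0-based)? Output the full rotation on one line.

All 6 rotations (rotation i = S[i:]+S[:i]):
  rot[0] = a0d1b$
  rot[1] = 0d1b$a
  rot[2] = d1b$a0
  rot[3] = 1b$a0d
  rot[4] = b$a0d1
  rot[5] = $a0d1b
Sorted (with $ < everything):
  sorted[0] = $a0d1b
  sorted[1] = 0d1b$a
  sorted[2] = 1b$a0d
  sorted[3] = a0d1b$
  sorted[4] = b$a0d1
  sorted[5] = d1b$a0
sorted[2] = 1b$a0d

Answer: 1b$a0d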